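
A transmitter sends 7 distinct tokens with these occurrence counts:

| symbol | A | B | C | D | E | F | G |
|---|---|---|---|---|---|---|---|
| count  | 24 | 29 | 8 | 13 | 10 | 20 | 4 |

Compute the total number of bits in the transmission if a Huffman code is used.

Build the Huffman tree bottom-up:
merge G(4) and C(8): 12
merge E(10) and 12: 22
merge D(13) and F(20): 33
merge 22 and A(24): 46
merge B(29) and 33: 62
merge 46 and 62: 108
The encoded length is the sum of every internal node's weight: 12 + 22 + 33 + 46 + 62 + 108 = 283 bits.

283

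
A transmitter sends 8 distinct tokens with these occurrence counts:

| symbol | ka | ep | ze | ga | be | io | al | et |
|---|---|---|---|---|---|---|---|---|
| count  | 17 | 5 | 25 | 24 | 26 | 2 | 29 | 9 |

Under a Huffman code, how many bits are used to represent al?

Huffman merges, smallest pair first:
combine io(2), ep(5) → 7
combine 7, et(9) → 16
combine 16, ka(17) → 33
combine ga(24), ze(25) → 49
combine be(26), al(29) → 55
combine 33, 49 → 82
combine 55, 82 → 137
al sits 2 levels below the root, so its codeword is 2 bits.

2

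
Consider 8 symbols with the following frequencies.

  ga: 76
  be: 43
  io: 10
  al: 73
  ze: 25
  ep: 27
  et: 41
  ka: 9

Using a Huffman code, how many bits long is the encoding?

826

Merge the two smallest weights repeatedly:
combine ka(9), io(10) → 19
combine 19, ze(25) → 44
combine ep(27), et(41) → 68
combine be(43), 44 → 87
combine 68, al(73) → 141
combine ga(76), 87 → 163
combine 141, 163 → 304
Total encoded bits = sum of merged weights = 19 + 44 + 68 + 87 + 141 + 163 + 304 = 826.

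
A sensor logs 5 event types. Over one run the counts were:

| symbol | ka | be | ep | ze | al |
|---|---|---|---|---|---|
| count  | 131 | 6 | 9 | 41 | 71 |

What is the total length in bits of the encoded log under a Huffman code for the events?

456

Greedily combine the two least-frequent nodes:
merge be(6) and ep(9): 15
merge 15 and ze(41): 56
merge 56 and al(71): 127
merge 127 and ka(131): 258
The encoded length is the sum of every internal node's weight: 15 + 56 + 127 + 258 = 456 bits.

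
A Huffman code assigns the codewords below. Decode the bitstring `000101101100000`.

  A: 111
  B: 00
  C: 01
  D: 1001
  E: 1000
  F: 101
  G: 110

Read left to right; each codeword is recognised as soon as it completes (prefix code):
  00→B | 01→C | 01→C | 101→F | 1000→E | 00→B
Decoded message: BCCFEB

BCCFEB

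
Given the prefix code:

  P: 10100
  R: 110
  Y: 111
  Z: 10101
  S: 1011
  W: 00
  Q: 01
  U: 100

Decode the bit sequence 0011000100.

Read left to right; each codeword is recognised as soon as it completes (prefix code):
  00→W | 110→R | 00→W | 100→U
Decoded message: WRWU

WRWU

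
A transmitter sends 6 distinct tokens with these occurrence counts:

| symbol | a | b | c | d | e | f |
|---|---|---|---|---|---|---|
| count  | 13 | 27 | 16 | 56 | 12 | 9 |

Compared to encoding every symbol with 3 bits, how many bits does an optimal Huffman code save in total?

91

Fixed-length: 3 bits × 133 symbols = 399 bits.
Huffman merges:
merge f(9) and e(12): 21
merge a(13) and c(16): 29
merge 21 and b(27): 48
merge 29 and 48: 77
merge d(56) and 77: 133
Huffman total = 21 + 29 + 48 + 77 + 133 = 308 bits.
Saving = 399 − 308 = 91 bits.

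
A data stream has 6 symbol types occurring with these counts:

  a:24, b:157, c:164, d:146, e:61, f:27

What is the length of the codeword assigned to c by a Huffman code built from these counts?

2

Huffman merges, smallest pair first:
merge a(24) and f(27): 51
merge 51 and e(61): 112
merge 112 and d(146): 258
merge b(157) and c(164): 321
merge 258 and 321: 579
c's leaf is at depth 2, giving a 2-bit codeword.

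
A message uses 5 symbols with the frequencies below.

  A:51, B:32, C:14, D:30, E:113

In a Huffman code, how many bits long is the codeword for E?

Build the tree from the bottom:
C(14) + D(30) → 44
B(32) + 44 → 76
A(51) + 76 → 127
E(113) + 127 → 240
E sits one level below the root: a 1-bit codeword.

1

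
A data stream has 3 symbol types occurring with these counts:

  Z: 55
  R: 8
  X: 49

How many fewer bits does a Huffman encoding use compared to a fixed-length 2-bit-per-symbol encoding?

Fixed-length: 2 bits × 112 symbols = 224 bits.
Huffman merges:
combine R(8), X(49) → 57
combine Z(55), 57 → 112
Huffman total = 57 + 112 = 169 bits.
Saving = 224 − 169 = 55 bits.

55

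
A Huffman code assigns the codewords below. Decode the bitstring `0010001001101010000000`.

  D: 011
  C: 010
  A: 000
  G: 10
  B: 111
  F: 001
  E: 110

FAGDCGAA

Read left to right; each codeword is recognised as soon as it completes (prefix code):
  001→F | 000→A | 10→G | 011→D | 010→C | 10→G | 000→A | 000→A
Decoded message: FAGDCGAA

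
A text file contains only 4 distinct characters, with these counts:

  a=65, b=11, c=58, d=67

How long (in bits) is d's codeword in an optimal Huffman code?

Build the tree from the bottom:
b(11) + c(58) → 69
a(65) + d(67) → 132
69 + 132 → 201
d's leaf is at depth 2, giving a 2-bit codeword.

2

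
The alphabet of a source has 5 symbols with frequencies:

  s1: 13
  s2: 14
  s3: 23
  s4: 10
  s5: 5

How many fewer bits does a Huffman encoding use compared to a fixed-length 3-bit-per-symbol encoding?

50

Fixed-length: 3 bits × 65 symbols = 195 bits.
Huffman merges:
merge s5(5) and s4(10): 15
merge s1(13) and s2(14): 27
merge 15 and s3(23): 38
merge 27 and 38: 65
Huffman total = 15 + 27 + 38 + 65 = 145 bits.
Saving = 195 − 145 = 50 bits.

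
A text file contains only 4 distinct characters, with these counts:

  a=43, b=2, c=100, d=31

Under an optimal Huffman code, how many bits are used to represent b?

3

Huffman merges, smallest pair first:
merge b(2) and d(31): 33
merge 33 and a(43): 76
merge 76 and c(100): 176
The subtree containing b is merged 3 times, so code length = 3.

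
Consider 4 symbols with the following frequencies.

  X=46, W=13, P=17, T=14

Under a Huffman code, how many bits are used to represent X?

1

Huffman merges, smallest pair first:
merge W(13) and T(14): 27
merge P(17) and 27: 44
merge 44 and X(46): 90
X is merged only at the final step, so code length = 1.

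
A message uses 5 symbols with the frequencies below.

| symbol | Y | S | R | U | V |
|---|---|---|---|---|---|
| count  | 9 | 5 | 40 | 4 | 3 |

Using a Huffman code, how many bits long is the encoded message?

Greedily combine the two least-frequent nodes:
merge V(3) and U(4): 7
merge S(5) and 7: 12
merge Y(9) and 12: 21
merge 21 and R(40): 61
Each symbol's bit-cost is frequency × depth; summing gives 101 bits (equivalently 7 + 12 + 21 + 61).

101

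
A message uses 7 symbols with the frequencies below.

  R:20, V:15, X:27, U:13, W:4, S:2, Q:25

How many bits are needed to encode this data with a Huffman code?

271

Build the Huffman tree bottom-up:
combine S(2), W(4) → 6
combine 6, U(13) → 19
combine V(15), 19 → 34
combine R(20), Q(25) → 45
combine X(27), 34 → 61
combine 45, 61 → 106
Total encoded bits = sum of merged weights = 6 + 19 + 34 + 45 + 61 + 106 = 271.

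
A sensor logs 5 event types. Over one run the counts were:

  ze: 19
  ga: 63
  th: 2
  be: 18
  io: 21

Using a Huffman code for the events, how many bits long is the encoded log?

242

Greedily combine the two least-frequent nodes:
th(2) + be(18) → 20
ze(19) + 20 → 39
io(21) + 39 → 60
60 + ga(63) → 123
Total encoded bits = sum of merged weights = 20 + 39 + 60 + 123 = 242.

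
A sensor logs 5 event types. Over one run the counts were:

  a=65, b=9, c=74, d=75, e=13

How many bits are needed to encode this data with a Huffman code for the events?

Greedily combine the two least-frequent nodes:
b(9) + e(13) → 22
22 + a(65) → 87
c(74) + d(75) → 149
87 + 149 → 236
Each symbol's bit-cost is frequency × depth; summing gives 494 bits (equivalently 22 + 87 + 149 + 236).

494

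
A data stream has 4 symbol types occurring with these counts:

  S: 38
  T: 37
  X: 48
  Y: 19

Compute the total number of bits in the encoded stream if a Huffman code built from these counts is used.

284

Greedily combine the two least-frequent nodes:
combine Y(19), T(37) → 56
combine S(38), X(48) → 86
combine 56, 86 → 142
Total encoded bits = sum of merged weights = 56 + 86 + 142 = 284.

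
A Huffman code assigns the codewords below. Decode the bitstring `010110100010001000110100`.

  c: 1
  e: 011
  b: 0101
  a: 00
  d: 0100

bcddded

Read left to right; each codeword is recognised as soon as it completes (prefix code):
  0101→b | 1→c | 0100→d | 0100→d | 0100→d | 011→e | 0100→d
Decoded message: bcddded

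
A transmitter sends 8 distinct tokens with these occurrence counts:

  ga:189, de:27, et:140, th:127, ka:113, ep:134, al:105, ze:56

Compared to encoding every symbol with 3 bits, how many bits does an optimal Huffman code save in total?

Fixed-length: 3 bits × 891 symbols = 2673 bits.
Huffman merges:
combine de(27), ze(56) → 83
combine 83, al(105) → 188
combine ka(113), th(127) → 240
combine ep(134), et(140) → 274
combine 188, ga(189) → 377
combine 240, 274 → 514
combine 377, 514 → 891
Huffman total = 83 + 188 + 240 + 274 + 377 + 514 + 891 = 2567 bits.
Saving = 2673 − 2567 = 106 bits.

106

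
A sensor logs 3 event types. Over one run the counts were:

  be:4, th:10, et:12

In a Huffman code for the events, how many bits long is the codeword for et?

1

Build the tree from the bottom:
be(4) + th(10) → 14
et(12) + 14 → 26
et is a child of the root — depth 1, so its codeword is a single bit.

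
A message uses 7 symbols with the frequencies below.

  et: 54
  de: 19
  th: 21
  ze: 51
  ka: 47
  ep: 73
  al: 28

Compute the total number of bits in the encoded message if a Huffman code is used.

792

Greedily combine the two least-frequent nodes:
de(19) + th(21) → 40
al(28) + 40 → 68
ka(47) + ze(51) → 98
et(54) + 68 → 122
ep(73) + 98 → 171
122 + 171 → 293
Total encoded bits = sum of merged weights = 40 + 68 + 98 + 122 + 171 + 293 = 792.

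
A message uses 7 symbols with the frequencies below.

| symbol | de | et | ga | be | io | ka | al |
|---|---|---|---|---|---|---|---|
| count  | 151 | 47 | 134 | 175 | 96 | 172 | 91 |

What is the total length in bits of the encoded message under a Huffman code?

2389

Build the Huffman tree bottom-up:
merge et(47) and al(91): 138
merge io(96) and ga(134): 230
merge 138 and de(151): 289
merge ka(172) and be(175): 347
merge 230 and 289: 519
merge 347 and 519: 866
Each symbol's bit-cost is frequency × depth; summing gives 2389 bits (equivalently 138 + 230 + 289 + 347 + 519 + 866).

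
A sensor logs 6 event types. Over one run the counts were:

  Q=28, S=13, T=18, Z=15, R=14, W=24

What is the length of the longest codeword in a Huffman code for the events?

Merge the two lowest-weight nodes at each step:
S(13) + R(14) → 27
Z(15) + T(18) → 33
W(24) + 27 → 51
Q(28) + 33 → 61
51 + 61 → 112
The first pair merged (S, R) ends up deepest, at depth 3.

3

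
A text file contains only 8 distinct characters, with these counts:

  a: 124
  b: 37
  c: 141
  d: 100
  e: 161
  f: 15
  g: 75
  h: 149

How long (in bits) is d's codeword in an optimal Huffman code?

3

Repeatedly merge the two smallest:
combine f(15), b(37) → 52
combine 52, g(75) → 127
combine d(100), a(124) → 224
combine 127, c(141) → 268
combine h(149), e(161) → 310
combine 224, 268 → 492
combine 310, 492 → 802
The subtree containing d is merged 3 times, so code length = 3.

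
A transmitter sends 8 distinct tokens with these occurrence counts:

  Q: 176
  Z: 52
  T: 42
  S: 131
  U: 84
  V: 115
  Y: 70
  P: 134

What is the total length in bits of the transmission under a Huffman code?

Greedily combine the two least-frequent nodes:
T(42) + Z(52) → 94
Y(70) + U(84) → 154
94 + V(115) → 209
S(131) + P(134) → 265
154 + Q(176) → 330
209 + 265 → 474
330 + 474 → 804
The encoded length is the sum of every internal node's weight: 94 + 154 + 209 + 265 + 330 + 474 + 804 = 2330 bits.

2330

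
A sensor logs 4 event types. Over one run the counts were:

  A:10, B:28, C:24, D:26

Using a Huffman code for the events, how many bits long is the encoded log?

Merge the two smallest weights repeatedly:
A(10) + C(24) → 34
D(26) + B(28) → 54
34 + 54 → 88
Total encoded bits = sum of merged weights = 34 + 54 + 88 = 176.

176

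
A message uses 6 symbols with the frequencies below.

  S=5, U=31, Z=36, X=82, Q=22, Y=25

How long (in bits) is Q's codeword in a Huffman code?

4

Huffman merges, smallest pair first:
merge S(5) and Q(22): 27
merge Y(25) and 27: 52
merge U(31) and Z(36): 67
merge 52 and 67: 119
merge X(82) and 119: 201
Q's leaf is at depth 4, giving a 4-bit codeword.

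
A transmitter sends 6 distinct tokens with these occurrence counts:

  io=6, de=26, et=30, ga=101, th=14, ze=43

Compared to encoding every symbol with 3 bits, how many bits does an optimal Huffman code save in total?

Fixed-length: 3 bits × 220 symbols = 660 bits.
Huffman merges:
io(6) + th(14) → 20
20 + de(26) → 46
et(30) + ze(43) → 73
46 + 73 → 119
ga(101) + 119 → 220
Huffman total = 20 + 46 + 73 + 119 + 220 = 478 bits.
Saving = 660 − 478 = 182 bits.

182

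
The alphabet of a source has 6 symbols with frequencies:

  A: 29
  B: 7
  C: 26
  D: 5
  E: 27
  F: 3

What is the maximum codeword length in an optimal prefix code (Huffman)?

4

Merge the two lowest-weight nodes at each step:
merge F(3) and D(5): 8
merge B(7) and 8: 15
merge 15 and C(26): 41
merge E(27) and A(29): 56
merge 41 and 56: 97
Maximum depth reached is 4.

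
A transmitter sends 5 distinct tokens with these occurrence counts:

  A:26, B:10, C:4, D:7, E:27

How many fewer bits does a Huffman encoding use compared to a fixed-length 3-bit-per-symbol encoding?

69

Fixed-length: 3 bits × 74 symbols = 222 bits.
Huffman merges:
merge C(4) and D(7): 11
merge B(10) and 11: 21
merge 21 and A(26): 47
merge E(27) and 47: 74
Huffman total = 11 + 21 + 47 + 74 = 153 bits.
Saving = 222 − 153 = 69 bits.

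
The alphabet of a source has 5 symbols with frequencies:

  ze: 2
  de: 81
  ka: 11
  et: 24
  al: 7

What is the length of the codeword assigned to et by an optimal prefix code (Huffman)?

2

Huffman merges, smallest pair first:
combine ze(2), al(7) → 9
combine 9, ka(11) → 20
combine 20, et(24) → 44
combine 44, de(81) → 125
The subtree containing et is merged 2 times, so code length = 2.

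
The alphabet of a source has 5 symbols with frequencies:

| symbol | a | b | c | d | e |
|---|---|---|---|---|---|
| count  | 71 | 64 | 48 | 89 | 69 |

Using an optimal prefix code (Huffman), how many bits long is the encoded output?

Merge the two smallest weights repeatedly:
c(48) + b(64) → 112
e(69) + a(71) → 140
d(89) + 112 → 201
140 + 201 → 341
Total encoded bits = sum of merged weights = 112 + 140 + 201 + 341 = 794.

794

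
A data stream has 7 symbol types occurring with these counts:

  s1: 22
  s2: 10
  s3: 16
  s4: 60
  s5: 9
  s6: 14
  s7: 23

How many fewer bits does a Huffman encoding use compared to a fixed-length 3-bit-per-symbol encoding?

71

Fixed-length: 3 bits × 154 symbols = 462 bits.
Huffman merges:
s5(9) + s2(10) → 19
s6(14) + s3(16) → 30
19 + s1(22) → 41
s7(23) + 30 → 53
41 + 53 → 94
s4(60) + 94 → 154
Huffman total = 19 + 30 + 41 + 53 + 94 + 154 = 391 bits.
Saving = 462 − 391 = 71 bits.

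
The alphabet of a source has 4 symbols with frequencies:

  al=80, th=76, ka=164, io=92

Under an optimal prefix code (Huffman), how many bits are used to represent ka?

1

Huffman merges, smallest pair first:
combine th(76), al(80) → 156
combine io(92), 156 → 248
combine ka(164), 248 → 412
ka is a child of the root — depth 1, so its codeword is a single bit.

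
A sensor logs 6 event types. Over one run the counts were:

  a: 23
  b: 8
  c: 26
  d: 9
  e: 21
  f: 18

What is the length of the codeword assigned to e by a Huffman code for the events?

2

Repeatedly merge the two smallest:
merge b(8) and d(9): 17
merge 17 and f(18): 35
merge e(21) and a(23): 44
merge c(26) and 35: 61
merge 44 and 61: 105
e sits 2 levels below the root, so its codeword is 2 bits.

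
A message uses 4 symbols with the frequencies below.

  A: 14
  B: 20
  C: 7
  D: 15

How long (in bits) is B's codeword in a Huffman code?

2

Repeatedly merge the two smallest:
combine C(7), A(14) → 21
combine D(15), B(20) → 35
combine 21, 35 → 56
B sits 2 levels below the root, so its codeword is 2 bits.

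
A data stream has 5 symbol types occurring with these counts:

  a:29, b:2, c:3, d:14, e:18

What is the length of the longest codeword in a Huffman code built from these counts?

4

Merge the two lowest-weight nodes at each step:
merge b(2) and c(3): 5
merge 5 and d(14): 19
merge e(18) and 19: 37
merge a(29) and 37: 66
The first pair merged (b, c) ends up deepest, at depth 4.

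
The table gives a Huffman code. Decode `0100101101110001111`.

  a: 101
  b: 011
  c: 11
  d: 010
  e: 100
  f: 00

ddcbebc

Read left to right; each codeword is recognised as soon as it completes (prefix code):
  010→d | 010→d | 11→c | 011→b | 100→e | 011→b | 11→c
Decoded message: ddcbebc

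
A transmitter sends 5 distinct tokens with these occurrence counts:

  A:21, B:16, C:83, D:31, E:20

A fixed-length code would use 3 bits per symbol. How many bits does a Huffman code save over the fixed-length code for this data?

Fixed-length: 3 bits × 171 symbols = 513 bits.
Huffman merges:
combine B(16), E(20) → 36
combine A(21), D(31) → 52
combine 36, 52 → 88
combine C(83), 88 → 171
Huffman total = 36 + 52 + 88 + 171 = 347 bits.
Saving = 513 − 347 = 166 bits.

166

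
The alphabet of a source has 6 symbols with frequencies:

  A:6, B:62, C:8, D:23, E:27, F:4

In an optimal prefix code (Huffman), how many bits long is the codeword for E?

2

Build the tree from the bottom:
F(4) + A(6) → 10
C(8) + 10 → 18
18 + D(23) → 41
E(27) + 41 → 68
B(62) + 68 → 130
E sits 2 levels below the root, so its codeword is 2 bits.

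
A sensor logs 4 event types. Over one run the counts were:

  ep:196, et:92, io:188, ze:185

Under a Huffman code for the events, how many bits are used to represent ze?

2

Build the tree from the bottom:
combine et(92), ze(185) → 277
combine io(188), ep(196) → 384
combine 277, 384 → 661
ze's leaf is at depth 2, giving a 2-bit codeword.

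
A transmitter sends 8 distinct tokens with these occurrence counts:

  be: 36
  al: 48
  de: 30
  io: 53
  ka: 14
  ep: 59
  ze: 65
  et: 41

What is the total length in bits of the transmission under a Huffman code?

1017

Merge the two smallest weights repeatedly:
combine ka(14), de(30) → 44
combine be(36), et(41) → 77
combine 44, al(48) → 92
combine io(53), ep(59) → 112
combine ze(65), 77 → 142
combine 92, 112 → 204
combine 142, 204 → 346
Total encoded bits = sum of merged weights = 44 + 77 + 92 + 112 + 142 + 204 + 346 = 1017.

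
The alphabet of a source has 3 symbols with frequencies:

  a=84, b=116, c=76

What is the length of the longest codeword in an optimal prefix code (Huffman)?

2

Merge the two lowest-weight nodes at each step:
merge c(76) and a(84): 160
merge b(116) and 160: 276
The rarest symbols sit at the bottom; the longest codeword is 2 bits.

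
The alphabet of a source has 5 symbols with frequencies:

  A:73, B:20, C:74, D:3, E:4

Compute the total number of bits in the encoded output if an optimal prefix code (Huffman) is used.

Merge the two smallest weights repeatedly:
D(3) + E(4) → 7
7 + B(20) → 27
27 + A(73) → 100
C(74) + 100 → 174
Each symbol's bit-cost is frequency × depth; summing gives 308 bits (equivalently 7 + 27 + 100 + 174).

308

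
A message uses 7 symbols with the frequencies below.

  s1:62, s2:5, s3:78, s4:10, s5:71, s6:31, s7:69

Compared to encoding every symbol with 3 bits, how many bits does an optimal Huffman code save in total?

Fixed-length: 3 bits × 326 symbols = 978 bits.
Huffman merges:
combine s2(5), s4(10) → 15
combine 15, s6(31) → 46
combine 46, s1(62) → 108
combine s7(69), s5(71) → 140
combine s3(78), 108 → 186
combine 140, 186 → 326
Huffman total = 15 + 46 + 108 + 140 + 186 + 326 = 821 bits.
Saving = 978 − 821 = 157 bits.

157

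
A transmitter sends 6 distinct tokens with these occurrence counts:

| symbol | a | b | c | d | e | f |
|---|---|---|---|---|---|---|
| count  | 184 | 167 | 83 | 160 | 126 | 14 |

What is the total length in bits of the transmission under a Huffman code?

1788

Build the Huffman tree bottom-up:
f(14) + c(83) → 97
97 + e(126) → 223
d(160) + b(167) → 327
a(184) + 223 → 407
327 + 407 → 734
Each symbol's bit-cost is frequency × depth; summing gives 1788 bits (equivalently 97 + 223 + 327 + 407 + 734).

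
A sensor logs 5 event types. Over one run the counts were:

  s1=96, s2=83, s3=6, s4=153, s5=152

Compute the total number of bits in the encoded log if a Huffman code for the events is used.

Merge the two smallest weights repeatedly:
combine s3(6), s2(83) → 89
combine 89, s1(96) → 185
combine s5(152), s4(153) → 305
combine 185, 305 → 490
The encoded length is the sum of every internal node's weight: 89 + 185 + 305 + 490 = 1069 bits.

1069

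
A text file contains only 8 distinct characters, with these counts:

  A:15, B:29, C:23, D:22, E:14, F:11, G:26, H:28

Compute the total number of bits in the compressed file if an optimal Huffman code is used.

500

Build the Huffman tree bottom-up:
combine F(11), E(14) → 25
combine A(15), D(22) → 37
combine C(23), 25 → 48
combine G(26), H(28) → 54
combine B(29), 37 → 66
combine 48, 54 → 102
combine 66, 102 → 168
Total encoded bits = sum of merged weights = 25 + 37 + 48 + 54 + 66 + 102 + 168 = 500.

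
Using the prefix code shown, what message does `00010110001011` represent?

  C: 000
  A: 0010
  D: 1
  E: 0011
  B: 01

CDBDCDBD

Read left to right; each codeword is recognised as soon as it completes (prefix code):
  000→C | 1→D | 01→B | 1→D | 000→C | 1→D | 01→B | 1→D
Decoded message: CDBDCDBD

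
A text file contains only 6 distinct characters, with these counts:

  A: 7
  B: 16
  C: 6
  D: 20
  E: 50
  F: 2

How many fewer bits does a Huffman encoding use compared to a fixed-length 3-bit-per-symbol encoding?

97

Fixed-length: 3 bits × 101 symbols = 303 bits.
Huffman merges:
F(2) + C(6) → 8
A(7) + 8 → 15
15 + B(16) → 31
D(20) + 31 → 51
E(50) + 51 → 101
Huffman total = 8 + 15 + 31 + 51 + 101 = 206 bits.
Saving = 303 − 206 = 97 bits.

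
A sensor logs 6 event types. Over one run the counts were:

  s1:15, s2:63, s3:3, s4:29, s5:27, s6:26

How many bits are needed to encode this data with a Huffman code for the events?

381

Greedily combine the two least-frequent nodes:
merge s3(3) and s1(15): 18
merge 18 and s6(26): 44
merge s5(27) and s4(29): 56
merge 44 and 56: 100
merge s2(63) and 100: 163
Total encoded bits = sum of merged weights = 18 + 44 + 56 + 100 + 163 = 381.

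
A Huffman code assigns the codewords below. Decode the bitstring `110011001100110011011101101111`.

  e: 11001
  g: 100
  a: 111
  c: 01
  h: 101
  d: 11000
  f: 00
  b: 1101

Read left to right; each codeword is recognised as soon as it completes (prefix code):
  11001→e | 100→g | 11001→e | 100→g | 1101→b | 1101→b | 101→h | 111→a
Decoded message: egegbbha

egegbbha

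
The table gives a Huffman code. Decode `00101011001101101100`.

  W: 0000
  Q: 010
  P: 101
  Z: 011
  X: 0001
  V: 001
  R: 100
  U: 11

Read left to right; each codeword is recognised as soon as it completes (prefix code):
  001→V | 010→Q | 11→U | 001→V | 101→P | 101→P | 100→R
Decoded message: VQUVPPR

VQUVPPR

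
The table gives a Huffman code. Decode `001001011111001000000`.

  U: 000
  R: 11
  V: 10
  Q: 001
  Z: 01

QQZRRQUU

Read left to right; each codeword is recognised as soon as it completes (prefix code):
  001→Q | 001→Q | 01→Z | 11→R | 11→R | 001→Q | 000→U | 000→U
Decoded message: QQZRRQUU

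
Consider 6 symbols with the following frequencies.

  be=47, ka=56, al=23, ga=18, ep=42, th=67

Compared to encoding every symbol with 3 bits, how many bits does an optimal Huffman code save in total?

129

Fixed-length: 3 bits × 253 symbols = 759 bits.
Huffman merges:
ga(18) + al(23) → 41
41 + ep(42) → 83
be(47) + ka(56) → 103
th(67) + 83 → 150
103 + 150 → 253
Huffman total = 41 + 83 + 103 + 150 + 253 = 630 bits.
Saving = 759 − 630 = 129 bits.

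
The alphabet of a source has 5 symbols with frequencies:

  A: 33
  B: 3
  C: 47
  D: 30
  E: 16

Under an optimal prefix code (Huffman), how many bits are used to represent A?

2

Huffman merges, smallest pair first:
B(3) + E(16) → 19
19 + D(30) → 49
A(33) + C(47) → 80
49 + 80 → 129
A's leaf is at depth 2, giving a 2-bit codeword.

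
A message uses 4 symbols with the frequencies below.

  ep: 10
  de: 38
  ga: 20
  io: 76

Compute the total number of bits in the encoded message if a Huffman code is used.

242

Merge the two smallest weights repeatedly:
merge ep(10) and ga(20): 30
merge 30 and de(38): 68
merge 68 and io(76): 144
Each symbol's bit-cost is frequency × depth; summing gives 242 bits (equivalently 30 + 68 + 144).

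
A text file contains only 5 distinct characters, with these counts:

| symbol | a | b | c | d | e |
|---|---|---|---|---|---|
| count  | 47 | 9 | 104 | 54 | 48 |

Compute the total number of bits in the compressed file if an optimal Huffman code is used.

578

Merge the two smallest weights repeatedly:
combine b(9), a(47) → 56
combine e(48), d(54) → 102
combine 56, 102 → 158
combine c(104), 158 → 262
Total encoded bits = sum of merged weights = 56 + 102 + 158 + 262 = 578.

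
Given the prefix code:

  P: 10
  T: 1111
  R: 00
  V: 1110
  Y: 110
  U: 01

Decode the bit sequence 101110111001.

PVVU

Read left to right; each codeword is recognised as soon as it completes (prefix code):
  10→P | 1110→V | 1110→V | 01→U
Decoded message: PVVU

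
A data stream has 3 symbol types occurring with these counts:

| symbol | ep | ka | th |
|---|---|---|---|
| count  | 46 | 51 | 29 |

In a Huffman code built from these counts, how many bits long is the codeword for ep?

Huffman merges, smallest pair first:
merge th(29) and ep(46): 75
merge ka(51) and 75: 126
ep's leaf is at depth 2, giving a 2-bit codeword.

2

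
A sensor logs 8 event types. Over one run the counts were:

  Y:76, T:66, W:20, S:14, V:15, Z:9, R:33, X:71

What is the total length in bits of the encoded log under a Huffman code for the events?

813

Merge the two smallest weights repeatedly:
merge Z(9) and S(14): 23
merge V(15) and W(20): 35
merge 23 and R(33): 56
merge 35 and 56: 91
merge T(66) and X(71): 137
merge Y(76) and 91: 167
merge 137 and 167: 304
The encoded length is the sum of every internal node's weight: 23 + 35 + 56 + 91 + 137 + 167 + 304 = 813 bits.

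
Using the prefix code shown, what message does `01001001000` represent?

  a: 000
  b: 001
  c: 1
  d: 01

Read left to right; each codeword is recognised as soon as it completes (prefix code):
  01→d | 001→b | 001→b | 000→a
Decoded message: dbba

dbba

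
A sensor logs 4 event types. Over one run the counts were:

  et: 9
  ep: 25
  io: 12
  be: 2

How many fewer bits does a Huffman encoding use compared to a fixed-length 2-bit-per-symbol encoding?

Fixed-length: 2 bits × 48 symbols = 96 bits.
Huffman merges:
combine be(2), et(9) → 11
combine 11, io(12) → 23
combine 23, ep(25) → 48
Huffman total = 11 + 23 + 48 = 82 bits.
Saving = 96 − 82 = 14 bits.

14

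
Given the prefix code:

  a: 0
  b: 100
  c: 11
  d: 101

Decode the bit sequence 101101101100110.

Read left to right; each codeword is recognised as soon as it completes (prefix code):
  101→d | 101→d | 101→d | 100→b | 11→c | 0→a
Decoded message: dddbca

dddbca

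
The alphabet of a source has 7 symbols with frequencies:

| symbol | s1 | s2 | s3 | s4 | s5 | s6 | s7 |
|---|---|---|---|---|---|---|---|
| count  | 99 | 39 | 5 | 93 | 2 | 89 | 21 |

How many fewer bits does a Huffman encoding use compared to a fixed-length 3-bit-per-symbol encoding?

Fixed-length: 3 bits × 348 symbols = 1044 bits.
Huffman merges:
combine s5(2), s3(5) → 7
combine 7, s7(21) → 28
combine 28, s2(39) → 67
combine 67, s6(89) → 156
combine s4(93), s1(99) → 192
combine 156, 192 → 348
Huffman total = 7 + 28 + 67 + 156 + 192 + 348 = 798 bits.
Saving = 1044 − 798 = 246 bits.

246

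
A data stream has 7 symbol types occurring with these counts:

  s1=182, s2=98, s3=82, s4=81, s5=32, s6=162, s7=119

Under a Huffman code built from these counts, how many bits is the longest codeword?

Merge the two lowest-weight nodes at each step:
merge s5(32) and s4(81): 113
merge s3(82) and s2(98): 180
merge 113 and s7(119): 232
merge s6(162) and 180: 342
merge s1(182) and 232: 414
merge 342 and 414: 756
Maximum depth reached is 4.

4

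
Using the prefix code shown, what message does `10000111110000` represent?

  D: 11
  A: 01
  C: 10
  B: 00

Read left to right; each codeword is recognised as soon as it completes (prefix code):
  10→C | 00→B | 01→A | 11→D | 11→D | 00→B | 00→B
Decoded message: CBADDBB

CBADDBB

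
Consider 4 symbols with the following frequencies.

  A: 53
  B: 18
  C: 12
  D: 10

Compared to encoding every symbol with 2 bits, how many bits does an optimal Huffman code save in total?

Fixed-length: 2 bits × 93 symbols = 186 bits.
Huffman merges:
merge D(10) and C(12): 22
merge B(18) and 22: 40
merge 40 and A(53): 93
Huffman total = 22 + 40 + 93 = 155 bits.
Saving = 186 − 155 = 31 bits.

31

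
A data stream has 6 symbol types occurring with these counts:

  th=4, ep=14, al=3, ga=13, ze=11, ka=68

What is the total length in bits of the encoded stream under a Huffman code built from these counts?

Merge the two smallest weights repeatedly:
merge al(3) and th(4): 7
merge 7 and ze(11): 18
merge ga(13) and ep(14): 27
merge 18 and 27: 45
merge 45 and ka(68): 113
The encoded length is the sum of every internal node's weight: 7 + 18 + 27 + 45 + 113 = 210 bits.

210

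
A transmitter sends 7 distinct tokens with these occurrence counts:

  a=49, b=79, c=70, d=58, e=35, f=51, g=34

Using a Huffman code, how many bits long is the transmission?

Build the Huffman tree bottom-up:
combine g(34), e(35) → 69
combine a(49), f(51) → 100
combine d(58), 69 → 127
combine c(70), b(79) → 149
combine 100, 127 → 227
combine 149, 227 → 376
Each symbol's bit-cost is frequency × depth; summing gives 1048 bits (equivalently 69 + 100 + 127 + 149 + 227 + 376).

1048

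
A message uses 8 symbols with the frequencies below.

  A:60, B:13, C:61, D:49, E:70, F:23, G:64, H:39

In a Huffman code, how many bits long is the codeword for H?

3

Build the tree from the bottom:
combine B(13), F(23) → 36
combine 36, H(39) → 75
combine D(49), A(60) → 109
combine C(61), G(64) → 125
combine E(70), 75 → 145
combine 109, 125 → 234
combine 145, 234 → 379
H's leaf is at depth 3, giving a 3-bit codeword.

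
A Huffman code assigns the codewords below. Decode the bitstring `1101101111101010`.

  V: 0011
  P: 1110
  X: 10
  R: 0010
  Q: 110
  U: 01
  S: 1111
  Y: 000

Read left to right; each codeword is recognised as soon as it completes (prefix code):
  110→Q | 110→Q | 1111→S | 10→X | 10→X | 10→X
Decoded message: QQSXXX

QQSXXX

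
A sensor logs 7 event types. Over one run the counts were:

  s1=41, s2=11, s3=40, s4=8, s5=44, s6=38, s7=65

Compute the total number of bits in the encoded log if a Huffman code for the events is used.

Merge the two smallest weights repeatedly:
combine s4(8), s2(11) → 19
combine 19, s6(38) → 57
combine s3(40), s1(41) → 81
combine s5(44), 57 → 101
combine s7(65), 81 → 146
combine 101, 146 → 247
The encoded length is the sum of every internal node's weight: 19 + 57 + 81 + 101 + 146 + 247 = 651 bits.

651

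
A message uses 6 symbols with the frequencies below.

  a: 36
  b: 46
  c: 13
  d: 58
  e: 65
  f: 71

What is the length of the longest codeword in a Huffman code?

Merge the two lowest-weight nodes at each step:
merge c(13) and a(36): 49
merge b(46) and 49: 95
merge d(58) and e(65): 123
merge f(71) and 95: 166
merge 123 and 166: 289
The rarest symbols sit at the bottom; the longest codeword is 4 bits.

4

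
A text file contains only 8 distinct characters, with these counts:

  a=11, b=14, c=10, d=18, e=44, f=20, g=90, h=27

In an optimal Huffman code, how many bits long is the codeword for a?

5

Build the tree from the bottom:
c(10) + a(11) → 21
b(14) + d(18) → 32
f(20) + 21 → 41
h(27) + 32 → 59
41 + e(44) → 85
59 + 85 → 144
g(90) + 144 → 234
The subtree containing a is merged 5 times, so code length = 5.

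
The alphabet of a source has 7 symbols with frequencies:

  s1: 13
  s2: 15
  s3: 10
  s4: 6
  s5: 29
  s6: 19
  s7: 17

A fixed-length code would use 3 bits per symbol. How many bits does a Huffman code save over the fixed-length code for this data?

32

Fixed-length: 3 bits × 109 symbols = 327 bits.
Huffman merges:
s4(6) + s3(10) → 16
s1(13) + s2(15) → 28
16 + s7(17) → 33
s6(19) + 28 → 47
s5(29) + 33 → 62
47 + 62 → 109
Huffman total = 16 + 28 + 33 + 47 + 62 + 109 = 295 bits.
Saving = 327 − 295 = 32 bits.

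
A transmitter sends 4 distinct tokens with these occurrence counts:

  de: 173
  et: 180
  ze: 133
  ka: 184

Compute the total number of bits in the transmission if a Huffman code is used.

1340

Build the Huffman tree bottom-up:
ze(133) + de(173) → 306
et(180) + ka(184) → 364
306 + 364 → 670
Total encoded bits = sum of merged weights = 306 + 364 + 670 = 1340.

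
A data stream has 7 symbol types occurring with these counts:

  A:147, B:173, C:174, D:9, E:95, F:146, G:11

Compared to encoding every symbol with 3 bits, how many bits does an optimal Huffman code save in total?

Fixed-length: 3 bits × 755 symbols = 2265 bits.
Huffman merges:
combine D(9), G(11) → 20
combine 20, E(95) → 115
combine 115, F(146) → 261
combine A(147), B(173) → 320
combine C(174), 261 → 435
combine 320, 435 → 755
Huffman total = 20 + 115 + 261 + 320 + 435 + 755 = 1906 bits.
Saving = 2265 − 1906 = 359 bits.

359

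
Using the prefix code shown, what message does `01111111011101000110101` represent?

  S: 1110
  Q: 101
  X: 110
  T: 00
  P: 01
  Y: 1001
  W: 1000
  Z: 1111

Read left to right; each codeword is recognised as soon as it completes (prefix code):
  01→P | 1111→Z | 110→X | 1110→S | 1000→W | 110→X | 101→Q
Decoded message: PZXSWXQ

PZXSWXQ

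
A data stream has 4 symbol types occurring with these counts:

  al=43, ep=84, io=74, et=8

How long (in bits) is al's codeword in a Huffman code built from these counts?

Build the tree from the bottom:
et(8) + al(43) → 51
51 + io(74) → 125
ep(84) + 125 → 209
al's leaf is at depth 3, giving a 3-bit codeword.

3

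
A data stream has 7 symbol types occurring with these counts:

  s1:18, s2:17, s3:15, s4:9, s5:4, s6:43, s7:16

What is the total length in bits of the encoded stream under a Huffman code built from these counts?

Build the Huffman tree bottom-up:
merge s5(4) and s4(9): 13
merge 13 and s3(15): 28
merge s7(16) and s2(17): 33
merge s1(18) and 28: 46
merge 33 and s6(43): 76
merge 46 and 76: 122
Each symbol's bit-cost is frequency × depth; summing gives 318 bits (equivalently 13 + 28 + 33 + 46 + 76 + 122).

318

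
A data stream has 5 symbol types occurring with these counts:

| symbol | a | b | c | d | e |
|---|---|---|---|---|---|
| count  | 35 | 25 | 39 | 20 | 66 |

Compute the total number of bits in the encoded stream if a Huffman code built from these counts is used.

Build the Huffman tree bottom-up:
merge d(20) and b(25): 45
merge a(35) and c(39): 74
merge 45 and e(66): 111
merge 74 and 111: 185
The encoded length is the sum of every internal node's weight: 45 + 74 + 111 + 185 = 415 bits.

415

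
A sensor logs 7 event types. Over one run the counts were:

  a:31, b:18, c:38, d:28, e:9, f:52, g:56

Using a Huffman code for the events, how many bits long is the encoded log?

Build the Huffman tree bottom-up:
merge e(9) and b(18): 27
merge 27 and d(28): 55
merge a(31) and c(38): 69
merge f(52) and 55: 107
merge g(56) and 69: 125
merge 107 and 125: 232
Each symbol's bit-cost is frequency × depth; summing gives 615 bits (equivalently 27 + 55 + 69 + 107 + 125 + 232).

615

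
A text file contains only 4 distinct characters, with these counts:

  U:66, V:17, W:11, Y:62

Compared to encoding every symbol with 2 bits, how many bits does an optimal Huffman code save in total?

38

Fixed-length: 2 bits × 156 symbols = 312 bits.
Huffman merges:
W(11) + V(17) → 28
28 + Y(62) → 90
U(66) + 90 → 156
Huffman total = 28 + 90 + 156 = 274 bits.
Saving = 312 − 274 = 38 bits.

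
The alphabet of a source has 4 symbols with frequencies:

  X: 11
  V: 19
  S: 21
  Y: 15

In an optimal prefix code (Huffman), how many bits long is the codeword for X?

2

Repeatedly merge the two smallest:
X(11) + Y(15) → 26
V(19) + S(21) → 40
26 + 40 → 66
The subtree containing X is merged 2 times, so code length = 2.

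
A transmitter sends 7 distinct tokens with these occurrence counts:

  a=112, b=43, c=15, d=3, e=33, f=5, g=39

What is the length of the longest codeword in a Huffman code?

Merge the two lowest-weight nodes at each step:
merge d(3) and f(5): 8
merge 8 and c(15): 23
merge 23 and e(33): 56
merge g(39) and b(43): 82
merge 56 and 82: 138
merge a(112) and 138: 250
The rarest symbols sit at the bottom; the longest codeword is 5 bits.

5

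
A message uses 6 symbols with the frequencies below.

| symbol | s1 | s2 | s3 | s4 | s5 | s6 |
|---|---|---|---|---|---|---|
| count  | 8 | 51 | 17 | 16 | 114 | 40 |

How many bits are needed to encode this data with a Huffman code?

524

Greedily combine the two least-frequent nodes:
combine s1(8), s4(16) → 24
combine s3(17), 24 → 41
combine s6(40), 41 → 81
combine s2(51), 81 → 132
combine s5(114), 132 → 246
The encoded length is the sum of every internal node's weight: 24 + 41 + 81 + 132 + 246 = 524 bits.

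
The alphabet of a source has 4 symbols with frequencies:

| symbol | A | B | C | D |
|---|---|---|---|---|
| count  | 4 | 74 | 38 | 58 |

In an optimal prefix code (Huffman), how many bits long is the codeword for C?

3

Repeatedly merge the two smallest:
merge A(4) and C(38): 42
merge 42 and D(58): 100
merge B(74) and 100: 174
The subtree containing C is merged 3 times, so code length = 3.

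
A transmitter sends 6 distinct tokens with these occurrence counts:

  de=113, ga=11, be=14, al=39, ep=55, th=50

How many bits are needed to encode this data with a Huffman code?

645

Greedily combine the two least-frequent nodes:
combine ga(11), be(14) → 25
combine 25, al(39) → 64
combine th(50), ep(55) → 105
combine 64, 105 → 169
combine de(113), 169 → 282
The encoded length is the sum of every internal node's weight: 25 + 64 + 105 + 169 + 282 = 645 bits.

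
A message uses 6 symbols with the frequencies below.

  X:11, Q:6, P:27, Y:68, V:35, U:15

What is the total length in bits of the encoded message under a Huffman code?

Merge the two smallest weights repeatedly:
Q(6) + X(11) → 17
U(15) + 17 → 32
P(27) + 32 → 59
V(35) + 59 → 94
Y(68) + 94 → 162
Each symbol's bit-cost is frequency × depth; summing gives 364 bits (equivalently 17 + 32 + 59 + 94 + 162).

364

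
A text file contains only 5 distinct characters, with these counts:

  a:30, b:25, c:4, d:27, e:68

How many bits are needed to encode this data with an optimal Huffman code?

325

Merge the two smallest weights repeatedly:
merge c(4) and b(25): 29
merge d(27) and 29: 56
merge a(30) and 56: 86
merge e(68) and 86: 154
The encoded length is the sum of every internal node's weight: 29 + 56 + 86 + 154 = 325 bits.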